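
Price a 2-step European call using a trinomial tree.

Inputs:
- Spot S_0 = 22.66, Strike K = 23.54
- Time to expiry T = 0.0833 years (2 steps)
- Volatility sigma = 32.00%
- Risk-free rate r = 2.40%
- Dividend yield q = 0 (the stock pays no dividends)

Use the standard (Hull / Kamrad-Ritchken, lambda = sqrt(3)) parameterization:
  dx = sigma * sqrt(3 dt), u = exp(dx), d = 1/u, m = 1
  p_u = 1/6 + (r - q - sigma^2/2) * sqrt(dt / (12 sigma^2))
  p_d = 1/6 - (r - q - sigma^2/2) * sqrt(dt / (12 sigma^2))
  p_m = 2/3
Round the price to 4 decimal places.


dt = T/N = 0.041650; dx = sigma*sqrt(3*dt) = 0.113114
u = exp(dx) = 1.119760; d = 1/u = 0.893048
p_u = 0.161659, p_m = 0.666667, p_d = 0.171674
Discount per step: exp(-r*dt) = 0.999001
Stock lattice S(k, j) with j the centered position index:
  k=0: S(0,+0) = 22.6600
  k=1: S(1,-1) = 20.2365; S(1,+0) = 22.6600; S(1,+1) = 25.3738
  k=2: S(2,-2) = 18.0722; S(2,-1) = 20.2365; S(2,+0) = 22.6600; S(2,+1) = 25.3738; S(2,+2) = 28.4125
Terminal payoffs V(N, j) = max(S_T - K, 0):
  V(2,-2) = 0.000000; V(2,-1) = 0.000000; V(2,+0) = 0.000000; V(2,+1) = 1.833764; V(2,+2) = 4.872528
Backward induction: V(k, j) = exp(-r*dt) * [p_u * V(k+1, j+1) + p_m * V(k+1, j) + p_d * V(k+1, j-1)]
  V(1,-1) = exp(-r*dt) * [p_u*0.000000 + p_m*0.000000 + p_d*0.000000] = 0.000000
  V(1,+0) = exp(-r*dt) * [p_u*1.833764 + p_m*0.000000 + p_d*0.000000] = 0.296148
  V(1,+1) = exp(-r*dt) * [p_u*4.872528 + p_m*1.833764 + p_d*0.000000] = 2.008189
  V(0,+0) = exp(-r*dt) * [p_u*2.008189 + p_m*0.296148 + p_d*0.000000] = 0.521552

Answer: Price = V(0,0) = 0.5216


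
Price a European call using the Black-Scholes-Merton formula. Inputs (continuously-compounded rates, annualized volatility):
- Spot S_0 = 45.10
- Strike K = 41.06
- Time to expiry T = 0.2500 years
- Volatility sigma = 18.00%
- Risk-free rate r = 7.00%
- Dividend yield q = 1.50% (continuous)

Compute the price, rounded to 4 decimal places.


Answer: Price = 4.8003

Derivation:
d1 = (ln(S/K) + (r - q + 0.5*sigma^2) * T) / (sigma * sqrt(T)) = 1.24053150
d2 = d1 - sigma * sqrt(T) = 1.15053150
exp(-rT) = 0.98265224; exp(-qT) = 0.99625702
C = S_0 * exp(-qT) * N(d1) - K * exp(-rT) * N(d2)
N(d1) = 0.89261056; N(d2) = 0.87503749
C = 45.1000 * 0.99625702 * 0.89261056 - 41.0600 * 0.98265224 * 0.87503749 = 4.8003


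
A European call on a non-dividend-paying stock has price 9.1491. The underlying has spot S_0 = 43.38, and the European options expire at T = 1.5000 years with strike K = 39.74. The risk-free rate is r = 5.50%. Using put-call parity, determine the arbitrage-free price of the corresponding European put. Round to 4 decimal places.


Answer: Put price = 2.3621

Derivation:
Put-call parity: C - P = S_0 * exp(-qT) - K * exp(-rT).
S_0 * exp(-qT) = 43.3800 * 1.00000000 = 43.38000000
K * exp(-rT) = 39.7400 * 0.92081144 = 36.59304654
P = C - S*exp(-qT) + K*exp(-rT)
P = 9.1491 - 43.38000000 + 36.59304654 = 2.3621


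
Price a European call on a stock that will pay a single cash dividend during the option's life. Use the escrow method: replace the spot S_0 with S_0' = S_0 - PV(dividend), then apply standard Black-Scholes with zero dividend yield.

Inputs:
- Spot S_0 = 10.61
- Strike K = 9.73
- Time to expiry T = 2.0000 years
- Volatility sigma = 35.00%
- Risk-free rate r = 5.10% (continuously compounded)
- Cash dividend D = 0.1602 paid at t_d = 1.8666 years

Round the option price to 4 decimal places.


Answer: Price = 2.8338

Derivation:
PV(D) = D * exp(-r * t_d) = 0.1602 * 0.90919417 = 0.14565291
S_0' = S_0 - PV(D) = 10.6100 - 0.14565291 = 10.46434709
d1 = (ln(S_0'/K) + (r + sigma^2/2)*T) / (sigma*sqrt(T)) = 0.60055603
d2 = d1 - sigma*sqrt(T) = 0.10558128
exp(-rT) = 0.90302955
N(d1) = 0.72593213; N(d2) = 0.54204271
C = S_0' * N(d1) - K * exp(-rT) * N(d2) = 10.46434709 * 0.72593213 - 9.7300 * 0.90302955 * 0.54204271 = 2.8338


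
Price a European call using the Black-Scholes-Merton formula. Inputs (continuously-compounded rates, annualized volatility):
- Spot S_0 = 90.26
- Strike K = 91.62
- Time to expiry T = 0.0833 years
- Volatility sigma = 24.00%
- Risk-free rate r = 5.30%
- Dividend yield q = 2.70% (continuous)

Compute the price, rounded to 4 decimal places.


d1 = (ln(S/K) + (r - q + 0.5*sigma^2) * T) / (sigma * sqrt(T)) = -0.15000185
d2 = d1 - sigma * sqrt(T) = -0.21927002
exp(-rT) = 0.99559483; exp(-qT) = 0.99775343
C = S_0 * exp(-qT) * N(d1) - K * exp(-rT) * N(d2)
N(d1) = 0.44038158; N(d2) = 0.41321986
C = 90.2600 * 0.99775343 * 0.44038158 - 91.6200 * 0.99559483 * 0.41321986 = 1.9671

Answer: Price = 1.9671


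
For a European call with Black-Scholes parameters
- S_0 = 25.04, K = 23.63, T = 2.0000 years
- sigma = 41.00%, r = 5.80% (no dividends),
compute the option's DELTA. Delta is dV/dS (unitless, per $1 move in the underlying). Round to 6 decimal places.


Answer: Delta = 0.722381

Derivation:
d1 = 0.5899296244; d2 = 0.0101020638
phi(d1) = 0.3352271175; exp(-qT) = 1.0000000000; exp(-rT) = 0.8904752233
N(d1) = 0.7223810839
Delta = exp(-qT) * N(d1) = 1.0000000000 * 0.7223810839 = 0.722381


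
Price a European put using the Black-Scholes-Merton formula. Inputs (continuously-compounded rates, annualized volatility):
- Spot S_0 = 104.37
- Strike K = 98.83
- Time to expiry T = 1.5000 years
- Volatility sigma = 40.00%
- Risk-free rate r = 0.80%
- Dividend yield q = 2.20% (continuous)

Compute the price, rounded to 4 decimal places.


d1 = (ln(S/K) + (r - q + 0.5*sigma^2) * T) / (sigma * sqrt(T)) = 0.31341441
d2 = d1 - sigma * sqrt(T) = -0.17648354
exp(-rT) = 0.98807171; exp(-qT) = 0.96753856
P = K * exp(-rT) * N(-d2) - S_0 * exp(-qT) * N(-d1)
N(-d1) = 0.37698292; N(-d2) = 0.57004296
P = 98.8300 * 0.98807171 * 0.57004296 - 104.3700 * 0.96753856 * 0.37698292 = 17.5968

Answer: Price = 17.5968


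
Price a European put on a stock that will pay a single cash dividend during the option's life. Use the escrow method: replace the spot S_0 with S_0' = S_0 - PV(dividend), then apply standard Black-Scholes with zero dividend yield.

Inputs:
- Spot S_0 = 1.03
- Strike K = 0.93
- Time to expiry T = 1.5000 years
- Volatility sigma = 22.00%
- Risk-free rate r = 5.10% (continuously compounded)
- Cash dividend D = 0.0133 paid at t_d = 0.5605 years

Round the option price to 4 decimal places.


Answer: Price = 0.0412

Derivation:
PV(D) = D * exp(-r * t_d) = 0.0133 * 0.97181920 = 0.01292520
S_0' = S_0 - PV(D) = 1.0300 - 0.01292520 = 1.01707480
d1 = (ln(S_0'/K) + (r + sigma^2/2)*T) / (sigma*sqrt(T)) = 0.75081077
d2 = d1 - sigma*sqrt(T) = 0.48136690
exp(-rT) = 0.92635291
N(-d1) = 0.22638327; N(-d2) = 0.31512788
P = K * exp(-rT) * N(-d2) - S_0' * N(-d1) = 0.9300 * 0.92635291 * 0.31512788 - 1.01707480 * 0.22638327 = 0.0412


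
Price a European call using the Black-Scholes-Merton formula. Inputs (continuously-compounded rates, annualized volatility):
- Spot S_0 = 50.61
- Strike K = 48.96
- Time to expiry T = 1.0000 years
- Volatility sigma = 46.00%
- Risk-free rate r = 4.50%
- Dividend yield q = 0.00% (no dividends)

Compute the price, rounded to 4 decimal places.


Answer: Price = 10.8878

Derivation:
d1 = (ln(S/K) + (r - q + 0.5*sigma^2) * T) / (sigma * sqrt(T)) = 0.39988162
d2 = d1 - sigma * sqrt(T) = -0.06011838
exp(-rT) = 0.95599748; exp(-qT) = 1.00000000
C = S_0 * exp(-qT) * N(d1) - K * exp(-rT) * N(d2)
N(d1) = 0.65537815; N(d2) = 0.47603068
C = 50.6100 * 1.00000000 * 0.65537815 - 48.9600 * 0.95599748 * 0.47603068 = 10.8878


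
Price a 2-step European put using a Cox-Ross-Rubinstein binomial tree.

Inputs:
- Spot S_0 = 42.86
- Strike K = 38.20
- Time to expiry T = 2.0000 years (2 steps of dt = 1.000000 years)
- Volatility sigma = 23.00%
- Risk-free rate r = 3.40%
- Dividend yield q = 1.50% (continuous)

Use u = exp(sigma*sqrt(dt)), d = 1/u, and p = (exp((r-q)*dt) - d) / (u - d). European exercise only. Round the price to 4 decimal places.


dt = T/N = 1.000000
u = exp(sigma*sqrt(dt)) = 1.258600; d = 1/u = 0.794534
p = (exp((r-q)*dt) - d) / (u - d) = 0.484086
Discount per step: exp(-r*dt) = 0.966572
Stock lattice S(k, i) with i counting down-moves:
  k=0: S(0,0) = 42.8600
  k=1: S(1,0) = 53.9436; S(1,1) = 34.0537
  k=2: S(2,0) = 67.8934; S(2,1) = 42.8600; S(2,2) = 27.0568
Terminal payoffs V(N, i) = max(K - S_T, 0):
  V(2,0) = 0.000000; V(2,1) = 0.000000; V(2,2) = 11.143183
Backward induction: V(k, i) = exp(-r*dt) * [p * V(k+1, i) + (1-p) * V(k+1, i+1)].
  V(1,0) = exp(-r*dt) * [p*0.000000 + (1-p)*0.000000] = 0.000000
  V(1,1) = exp(-r*dt) * [p*0.000000 + (1-p)*11.143183] = 5.556746
  V(0,0) = exp(-r*dt) * [p*0.000000 + (1-p)*5.556746] = 2.770970

Answer: Price = V(0,0) = 2.7710


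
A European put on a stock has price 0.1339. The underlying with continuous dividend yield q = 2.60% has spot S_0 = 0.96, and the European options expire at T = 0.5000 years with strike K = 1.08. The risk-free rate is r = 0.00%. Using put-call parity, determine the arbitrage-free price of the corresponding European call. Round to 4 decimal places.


Answer: Call price = 0.0015

Derivation:
Put-call parity: C - P = S_0 * exp(-qT) - K * exp(-rT).
S_0 * exp(-qT) = 0.9600 * 0.98708414 = 0.94760077
K * exp(-rT) = 1.0800 * 1.00000000 = 1.08000000
C = P + S*exp(-qT) - K*exp(-rT)
C = 0.1339 + 0.94760077 - 1.08000000 = 0.0015


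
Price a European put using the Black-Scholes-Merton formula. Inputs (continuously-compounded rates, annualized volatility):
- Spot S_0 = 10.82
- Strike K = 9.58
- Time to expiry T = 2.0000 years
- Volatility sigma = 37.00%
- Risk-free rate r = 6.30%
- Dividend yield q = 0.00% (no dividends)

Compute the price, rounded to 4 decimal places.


Answer: Price = 1.0135

Derivation:
d1 = (ln(S/K) + (r - q + 0.5*sigma^2) * T) / (sigma * sqrt(T)) = 0.73504453
d2 = d1 - sigma * sqrt(T) = 0.21178552
exp(-rT) = 0.88161485; exp(-qT) = 1.00000000
P = K * exp(-rT) * N(-d2) - S_0 * exp(-qT) * N(-d1)
N(-d1) = 0.23115619; N(-d2) = 0.41613718
P = 9.5800 * 0.88161485 * 0.41613718 - 10.8200 * 1.00000000 * 0.23115619 = 1.0135


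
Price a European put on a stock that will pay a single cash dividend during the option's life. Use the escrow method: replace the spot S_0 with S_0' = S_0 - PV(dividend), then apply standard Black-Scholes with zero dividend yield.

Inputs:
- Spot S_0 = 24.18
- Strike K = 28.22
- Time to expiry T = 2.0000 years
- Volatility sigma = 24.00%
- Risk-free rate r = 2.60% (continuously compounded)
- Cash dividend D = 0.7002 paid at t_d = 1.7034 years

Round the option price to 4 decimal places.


PV(D) = D * exp(-r * t_d) = 0.7002 * 0.95667801 = 0.66986594
S_0' = S_0 - PV(D) = 24.1800 - 0.66986594 = 23.51013406
d1 = (ln(S_0'/K) + (r + sigma^2/2)*T) / (sigma*sqrt(T)) = -0.21507649
d2 = d1 - sigma*sqrt(T) = -0.55448775
exp(-rT) = 0.94932887
N(-d1) = 0.58514616; N(-d2) = 0.71037746
P = K * exp(-rT) * N(-d2) - S_0' * N(-d1) = 28.2200 * 0.94932887 * 0.71037746 - 23.51013406 * 0.58514616 = 5.2742

Answer: Price = 5.2742


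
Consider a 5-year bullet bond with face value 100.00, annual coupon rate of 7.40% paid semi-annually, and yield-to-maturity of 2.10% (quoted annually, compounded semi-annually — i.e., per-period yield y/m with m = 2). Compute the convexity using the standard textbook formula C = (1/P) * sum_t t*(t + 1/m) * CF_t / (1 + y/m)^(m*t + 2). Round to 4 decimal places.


Answer: Convexity = 22.3440

Derivation:
Coupon per period c = face * coupon_rate / m = 3.700000
Periods per year m = 2; per-period yield y/m = 0.010500
Number of cashflows N = 10
Cashflows (t years, CF_t, discount factor 1/(1+y/m)^(m*t), PV):
  t = 0.5000: CF_t = 3.700000, DF = 0.989609, PV = 3.661554
  t = 1.0000: CF_t = 3.700000, DF = 0.979326, PV = 3.623507
  t = 1.5000: CF_t = 3.700000, DF = 0.969150, PV = 3.585855
  t = 2.0000: CF_t = 3.700000, DF = 0.959080, PV = 3.548595
  t = 2.5000: CF_t = 3.700000, DF = 0.949114, PV = 3.511722
  t = 3.0000: CF_t = 3.700000, DF = 0.939252, PV = 3.475232
  t = 3.5000: CF_t = 3.700000, DF = 0.929492, PV = 3.439121
  t = 4.0000: CF_t = 3.700000, DF = 0.919834, PV = 3.403386
  t = 4.5000: CF_t = 3.700000, DF = 0.910276, PV = 3.368022
  t = 5.0000: CF_t = 103.700000, DF = 0.900818, PV = 93.414776
Price P = sum_t PV_t = 125.031770
Convexity numerator sum_t t*(t + 1/m) * CF_t / (1+y/m)^(m*t + 2):
  t = 0.5000: term = 1.792928
  t = 1.0000: term = 5.322893
  t = 1.5000: term = 10.535166
  t = 2.0000: term = 17.376161
  t = 2.5000: term = 25.793410
  t = 3.0000: term = 35.735551
  t = 3.5000: term = 47.152302
  t = 4.0000: term = 59.994446
  t = 4.5000: term = 74.213813
  t = 5.0000: term = 2515.797238
Convexity = (1/P) * sum = 2793.713907 / 125.031770 = 22.344032


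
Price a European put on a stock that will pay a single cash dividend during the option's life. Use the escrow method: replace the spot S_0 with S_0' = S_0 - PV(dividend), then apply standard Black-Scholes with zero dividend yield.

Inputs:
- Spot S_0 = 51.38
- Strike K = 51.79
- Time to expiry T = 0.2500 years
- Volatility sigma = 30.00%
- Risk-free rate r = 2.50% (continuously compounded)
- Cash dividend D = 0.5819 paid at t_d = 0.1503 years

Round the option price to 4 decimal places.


PV(D) = D * exp(-r * t_d) = 0.5819 * 0.99624955 = 0.57971761
S_0' = S_0 - PV(D) = 51.3800 - 0.57971761 = 50.80028239
d1 = (ln(S_0'/K) + (r + sigma^2/2)*T) / (sigma*sqrt(T)) = -0.01196778
d2 = d1 - sigma*sqrt(T) = -0.16196778
exp(-rT) = 0.99376949
N(-d1) = 0.50477434; N(-d2) = 0.56433439
P = K * exp(-rT) * N(-d2) - S_0' * N(-d1) = 51.7900 * 0.99376949 * 0.56433439 - 50.80028239 * 0.50477434 = 3.4021

Answer: Price = 3.4021


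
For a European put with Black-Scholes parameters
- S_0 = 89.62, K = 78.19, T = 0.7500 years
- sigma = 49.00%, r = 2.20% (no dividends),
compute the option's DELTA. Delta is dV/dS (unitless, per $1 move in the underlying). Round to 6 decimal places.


Answer: Delta = -0.283466

Derivation:
d1 = 0.5725765185; d2 = 0.1482240707
phi(d1) = 0.3386255115; exp(-qT) = 1.0000000000; exp(-rT) = 0.9836353794
N(-d1) = 0.2834657312
Delta = -exp(-qT) * N(-d1) = -1.0000000000 * 0.2834657312 = -0.283466


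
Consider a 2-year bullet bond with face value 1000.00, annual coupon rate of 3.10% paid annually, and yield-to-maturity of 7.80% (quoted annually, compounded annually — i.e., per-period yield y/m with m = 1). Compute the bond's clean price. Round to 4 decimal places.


Coupon per period c = face * coupon_rate / m = 31.000000
Periods per year m = 1; per-period yield y/m = 0.078000
Number of cashflows N = 2
Cashflows (t years, CF_t, discount factor 1/(1+y/m)^(m*t), PV):
  t = 1.0000: CF_t = 31.000000, DF = 0.927644, PV = 28.756957
  t = 2.0000: CF_t = 1031.000000, DF = 0.860523, PV = 887.199204
Price P = sum_t PV_t = 915.956162

Answer: Price = 915.9562


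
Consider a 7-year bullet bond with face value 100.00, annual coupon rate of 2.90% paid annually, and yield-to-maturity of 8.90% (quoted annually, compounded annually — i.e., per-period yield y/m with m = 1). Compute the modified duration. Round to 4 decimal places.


Answer: Modified duration = 5.7837

Derivation:
Coupon per period c = face * coupon_rate / m = 2.900000
Periods per year m = 1; per-period yield y/m = 0.089000
Number of cashflows N = 7
Cashflows (t years, CF_t, discount factor 1/(1+y/m)^(m*t), PV):
  t = 1.0000: CF_t = 2.900000, DF = 0.918274, PV = 2.662994
  t = 2.0000: CF_t = 2.900000, DF = 0.843226, PV = 2.445357
  t = 3.0000: CF_t = 2.900000, DF = 0.774313, PV = 2.245507
  t = 4.0000: CF_t = 2.900000, DF = 0.711031, PV = 2.061990
  t = 5.0000: CF_t = 2.900000, DF = 0.652921, PV = 1.893471
  t = 6.0000: CF_t = 2.900000, DF = 0.599560, PV = 1.738724
  t = 7.0000: CF_t = 102.900000, DF = 0.550560, PV = 56.652648
Price P = sum_t PV_t = 69.700690
First compute Macaulay numerator sum_t t * PV_t:
  t * PV_t at t = 1.0000: 2.662994
  t * PV_t at t = 2.0000: 4.890714
  t * PV_t at t = 3.0000: 6.736520
  t * PV_t at t = 4.0000: 8.247959
  t * PV_t at t = 5.0000: 9.467354
  t * PV_t at t = 6.0000: 10.432346
  t * PV_t at t = 7.0000: 396.568538
Macaulay duration D = 439.006424 / 69.700690 = 6.298452
Modified duration = D / (1 + y/m) = 6.298452 / (1 + 0.089000) = 5.783702


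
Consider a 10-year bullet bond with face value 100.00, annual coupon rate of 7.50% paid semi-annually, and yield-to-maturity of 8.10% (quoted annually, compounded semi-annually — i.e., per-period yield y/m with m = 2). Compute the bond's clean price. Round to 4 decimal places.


Answer: Price = 95.9409

Derivation:
Coupon per period c = face * coupon_rate / m = 3.750000
Periods per year m = 2; per-period yield y/m = 0.040500
Number of cashflows N = 20
Cashflows (t years, CF_t, discount factor 1/(1+y/m)^(m*t), PV):
  t = 0.5000: CF_t = 3.750000, DF = 0.961076, PV = 3.604037
  t = 1.0000: CF_t = 3.750000, DF = 0.923668, PV = 3.463754
  t = 1.5000: CF_t = 3.750000, DF = 0.887715, PV = 3.328933
  t = 2.0000: CF_t = 3.750000, DF = 0.853162, PV = 3.199359
  t = 2.5000: CF_t = 3.750000, DF = 0.819954, PV = 3.074828
  t = 3.0000: CF_t = 3.750000, DF = 0.788039, PV = 2.955145
  t = 3.5000: CF_t = 3.750000, DF = 0.757365, PV = 2.840120
  t = 4.0000: CF_t = 3.750000, DF = 0.727886, PV = 2.729572
  t = 4.5000: CF_t = 3.750000, DF = 0.699554, PV = 2.623327
  t = 5.0000: CF_t = 3.750000, DF = 0.672325, PV = 2.521218
  t = 5.5000: CF_t = 3.750000, DF = 0.646156, PV = 2.423083
  t = 6.0000: CF_t = 3.750000, DF = 0.621005, PV = 2.328768
  t = 6.5000: CF_t = 3.750000, DF = 0.596833, PV = 2.238124
  t = 7.0000: CF_t = 3.750000, DF = 0.573602, PV = 2.151008
  t = 7.5000: CF_t = 3.750000, DF = 0.551276, PV = 2.067283
  t = 8.0000: CF_t = 3.750000, DF = 0.529818, PV = 1.986817
  t = 8.5000: CF_t = 3.750000, DF = 0.509196, PV = 1.909483
  t = 9.0000: CF_t = 3.750000, DF = 0.489376, PV = 1.835159
  t = 9.5000: CF_t = 3.750000, DF = 0.470328, PV = 1.763728
  t = 10.0000: CF_t = 103.750000, DF = 0.452021, PV = 46.897146
Price P = sum_t PV_t = 95.940894


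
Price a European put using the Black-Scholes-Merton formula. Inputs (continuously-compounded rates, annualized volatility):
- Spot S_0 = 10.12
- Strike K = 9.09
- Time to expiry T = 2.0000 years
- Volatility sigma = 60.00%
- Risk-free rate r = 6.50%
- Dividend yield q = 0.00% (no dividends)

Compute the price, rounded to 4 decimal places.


Answer: Price = 2.0135

Derivation:
d1 = (ln(S/K) + (r - q + 0.5*sigma^2) * T) / (sigma * sqrt(T)) = 0.70397047
d2 = d1 - sigma * sqrt(T) = -0.14455766
exp(-rT) = 0.87809543; exp(-qT) = 1.00000000
P = K * exp(-rT) * N(-d2) - S_0 * exp(-qT) * N(-d1)
N(-d1) = 0.24072558; N(-d2) = 0.55746994
P = 9.0900 * 0.87809543 * 0.55746994 - 10.1200 * 1.00000000 * 0.24072558 = 2.0135


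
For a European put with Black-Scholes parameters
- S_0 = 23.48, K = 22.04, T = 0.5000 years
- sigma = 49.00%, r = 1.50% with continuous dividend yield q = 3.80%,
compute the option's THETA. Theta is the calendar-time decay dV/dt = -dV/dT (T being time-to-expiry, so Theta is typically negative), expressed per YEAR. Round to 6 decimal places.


Answer: Theta = -3.182659

Derivation:
d1 = 0.3227149073; d2 = -0.0237674155
phi(d1) = 0.3786999830; exp(-qT) = 0.9811793622; exp(-rT) = 0.9925280548
Theta = -S*exp(-qT)*phi(d1)*sigma/(2*sqrt(T)) + r*K*exp(-rT)*N(-d2) - q*S*exp(-qT)*N(-d1)
N(-d1) = 0.3734555807; N(-d2) = 0.5094809343; sqrt(T) = 0.7071067812
Term 1 = -23.4800 * 0.9811793622 * 0.3786999830 * 0.4900 / (2 * 0.7071067812) = -3.0228936285
Term 2 = 0.0150 * 22.0400 * 0.9925280548 * 0.5094809343 = 0.1671758643
Term 3 = -0.0380 * 23.4800 * 0.9811793622 * 0.3734555807 = -0.3269407448
Theta = -3.0228936285 + (0.1671758643) + (-0.3269407448) = -3.182659


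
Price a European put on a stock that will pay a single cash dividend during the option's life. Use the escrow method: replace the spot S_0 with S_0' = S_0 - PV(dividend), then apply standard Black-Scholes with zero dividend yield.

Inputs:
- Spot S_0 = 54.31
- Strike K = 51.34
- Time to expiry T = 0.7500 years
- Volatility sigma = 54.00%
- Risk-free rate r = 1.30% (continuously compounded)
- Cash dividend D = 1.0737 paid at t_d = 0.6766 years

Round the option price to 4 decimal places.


PV(D) = D * exp(-r * t_d) = 1.0737 * 0.99124277 = 1.06429736
S_0' = S_0 - PV(D) = 54.3100 - 1.06429736 = 53.24570264
d1 = (ln(S_0'/K) + (r + sigma^2/2)*T) / (sigma*sqrt(T)) = 0.33261133
d2 = d1 - sigma*sqrt(T) = -0.13504239
exp(-rT) = 0.99029738
N(-d1) = 0.36971385; N(-d2) = 0.55371082
P = K * exp(-rT) * N(-d2) - S_0' * N(-d1) = 51.3400 * 0.99029738 * 0.55371082 - 53.24570264 * 0.36971385 = 8.4660

Answer: Price = 8.4660


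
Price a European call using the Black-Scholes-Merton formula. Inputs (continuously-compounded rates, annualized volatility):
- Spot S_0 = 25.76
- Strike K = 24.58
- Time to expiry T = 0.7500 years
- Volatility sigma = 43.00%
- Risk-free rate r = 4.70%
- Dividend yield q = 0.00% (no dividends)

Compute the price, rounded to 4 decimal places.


Answer: Price = 4.7581

Derivation:
d1 = (ln(S/K) + (r - q + 0.5*sigma^2) * T) / (sigma * sqrt(T)) = 0.40676957
d2 = d1 - sigma * sqrt(T) = 0.03437865
exp(-rT) = 0.96536405; exp(-qT) = 1.00000000
C = S_0 * exp(-qT) * N(d1) - K * exp(-rT) * N(d2)
N(d1) = 0.65791138; N(d2) = 0.51371240
C = 25.7600 * 1.00000000 * 0.65791138 - 24.5800 * 0.96536405 * 0.51371240 = 4.7581


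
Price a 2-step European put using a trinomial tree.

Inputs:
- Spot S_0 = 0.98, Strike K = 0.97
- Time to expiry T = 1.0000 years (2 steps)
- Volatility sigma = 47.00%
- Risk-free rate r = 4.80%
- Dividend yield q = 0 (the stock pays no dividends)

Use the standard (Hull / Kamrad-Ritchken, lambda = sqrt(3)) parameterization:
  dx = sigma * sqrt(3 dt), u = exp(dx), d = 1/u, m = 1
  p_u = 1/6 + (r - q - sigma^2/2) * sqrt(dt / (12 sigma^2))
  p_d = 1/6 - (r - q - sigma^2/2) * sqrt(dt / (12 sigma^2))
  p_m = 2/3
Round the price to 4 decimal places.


Answer: Price = V(0,0) = 0.1268

Derivation:
dt = T/N = 0.500000; dx = sigma*sqrt(3*dt) = 0.575630
u = exp(dx) = 1.778251; d = 1/u = 0.562350
p_u = 0.139544, p_m = 0.666667, p_d = 0.193789
Discount per step: exp(-r*dt) = 0.976286
Stock lattice S(k, j) with j the centered position index:
  k=0: S(0,+0) = 0.9800
  k=1: S(1,-1) = 0.5511; S(1,+0) = 0.9800; S(1,+1) = 1.7427
  k=2: S(2,-2) = 0.3099; S(2,-1) = 0.5511; S(2,+0) = 0.9800; S(2,+1) = 1.7427; S(2,+2) = 3.0989
Terminal payoffs V(N, j) = max(K - S_T, 0):
  V(2,-2) = 0.660087; V(2,-1) = 0.418897; V(2,+0) = 0.000000; V(2,+1) = 0.000000; V(2,+2) = 0.000000
Backward induction: V(k, j) = exp(-r*dt) * [p_u * V(k+1, j+1) + p_m * V(k+1, j) + p_d * V(k+1, j-1)]
  V(1,-1) = exp(-r*dt) * [p_u*0.000000 + p_m*0.418897 + p_d*0.660087] = 0.397526
  V(1,+0) = exp(-r*dt) * [p_u*0.000000 + p_m*0.000000 + p_d*0.418897] = 0.079253
  V(1,+1) = exp(-r*dt) * [p_u*0.000000 + p_m*0.000000 + p_d*0.000000] = 0.000000
  V(0,+0) = exp(-r*dt) * [p_u*0.000000 + p_m*0.079253 + p_d*0.397526] = 0.126791


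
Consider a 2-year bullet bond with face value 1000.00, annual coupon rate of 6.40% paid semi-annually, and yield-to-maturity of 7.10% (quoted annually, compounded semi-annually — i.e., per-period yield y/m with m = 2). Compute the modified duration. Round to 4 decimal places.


Answer: Modified duration = 1.8428

Derivation:
Coupon per period c = face * coupon_rate / m = 32.000000
Periods per year m = 2; per-period yield y/m = 0.035500
Number of cashflows N = 4
Cashflows (t years, CF_t, discount factor 1/(1+y/m)^(m*t), PV):
  t = 0.5000: CF_t = 32.000000, DF = 0.965717, PV = 30.902945
  t = 1.0000: CF_t = 32.000000, DF = 0.932609, PV = 29.843501
  t = 1.5000: CF_t = 32.000000, DF = 0.900637, PV = 28.820378
  t = 2.0000: CF_t = 1032.000000, DF = 0.869760, PV = 897.592643
Price P = sum_t PV_t = 987.159467
First compute Macaulay numerator sum_t t * PV_t:
  t * PV_t at t = 0.5000: 15.451473
  t * PV_t at t = 1.0000: 29.843501
  t * PV_t at t = 1.5000: 43.230567
  t * PV_t at t = 2.0000: 1795.185286
Macaulay duration D = 1883.710827 / 987.159467 = 1.908213
Modified duration = D / (1 + y/m) = 1.908213 / (1 + 0.035500) = 1.842794


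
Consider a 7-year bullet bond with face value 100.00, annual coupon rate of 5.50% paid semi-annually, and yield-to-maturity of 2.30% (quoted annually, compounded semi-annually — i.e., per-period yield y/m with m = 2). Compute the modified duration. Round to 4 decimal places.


Coupon per period c = face * coupon_rate / m = 2.750000
Periods per year m = 2; per-period yield y/m = 0.011500
Number of cashflows N = 14
Cashflows (t years, CF_t, discount factor 1/(1+y/m)^(m*t), PV):
  t = 0.5000: CF_t = 2.750000, DF = 0.988631, PV = 2.718735
  t = 1.0000: CF_t = 2.750000, DF = 0.977391, PV = 2.687825
  t = 1.5000: CF_t = 2.750000, DF = 0.966279, PV = 2.657266
  t = 2.0000: CF_t = 2.750000, DF = 0.955293, PV = 2.627055
  t = 2.5000: CF_t = 2.750000, DF = 0.944432, PV = 2.597187
  t = 3.0000: CF_t = 2.750000, DF = 0.933694, PV = 2.567659
  t = 3.5000: CF_t = 2.750000, DF = 0.923079, PV = 2.538467
  t = 4.0000: CF_t = 2.750000, DF = 0.912584, PV = 2.509606
  t = 4.5000: CF_t = 2.750000, DF = 0.902209, PV = 2.481074
  t = 5.0000: CF_t = 2.750000, DF = 0.891951, PV = 2.452866
  t = 5.5000: CF_t = 2.750000, DF = 0.881810, PV = 2.424979
  t = 6.0000: CF_t = 2.750000, DF = 0.871785, PV = 2.397409
  t = 6.5000: CF_t = 2.750000, DF = 0.861873, PV = 2.370152
  t = 7.0000: CF_t = 102.750000, DF = 0.852075, PV = 87.550657
Price P = sum_t PV_t = 120.580936
First compute Macaulay numerator sum_t t * PV_t:
  t * PV_t at t = 0.5000: 1.359367
  t * PV_t at t = 1.0000: 2.687825
  t * PV_t at t = 1.5000: 3.985899
  t * PV_t at t = 2.0000: 5.254110
  t * PV_t at t = 2.5000: 6.492968
  t * PV_t at t = 3.0000: 7.702977
  t * PV_t at t = 3.5000: 8.884634
  t * PV_t at t = 4.0000: 10.038425
  t * PV_t at t = 4.5000: 11.164833
  t * PV_t at t = 5.0000: 12.264330
  t * PV_t at t = 5.5000: 13.337383
  t * PV_t at t = 6.0000: 14.384451
  t * PV_t at t = 6.5000: 15.405987
  t * PV_t at t = 7.0000: 612.854601
Macaulay duration D = 725.817790 / 120.580936 = 6.019341
Modified duration = D / (1 + y/m) = 6.019341 / (1 + 0.011500) = 5.950906

Answer: Modified duration = 5.9509


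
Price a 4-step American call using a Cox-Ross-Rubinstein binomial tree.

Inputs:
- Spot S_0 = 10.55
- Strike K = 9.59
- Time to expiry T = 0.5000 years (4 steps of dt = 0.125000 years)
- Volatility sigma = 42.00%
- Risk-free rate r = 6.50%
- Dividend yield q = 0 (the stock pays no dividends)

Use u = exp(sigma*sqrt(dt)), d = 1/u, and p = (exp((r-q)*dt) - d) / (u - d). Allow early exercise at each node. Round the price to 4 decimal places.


Answer: Price = V(0,0) = 1.9527

Derivation:
dt = T/N = 0.125000
u = exp(sigma*sqrt(dt)) = 1.160084; d = 1/u = 0.862007
p = (exp((r-q)*dt) - d) / (u - d) = 0.490314
Discount per step: exp(-r*dt) = 0.991908
Stock lattice S(k, i) with i counting down-moves:
  k=0: S(0,0) = 10.5500
  k=1: S(1,0) = 12.2389; S(1,1) = 9.0942
  k=2: S(2,0) = 14.1981; S(2,1) = 10.5500; S(2,2) = 7.8392
  k=3: S(3,0) = 16.4710; S(3,1) = 12.2389; S(3,2) = 9.0942; S(3,3) = 6.7575
  k=4: S(4,0) = 19.1078; S(4,1) = 14.1981; S(4,2) = 10.5500; S(4,3) = 7.8392; S(4,4) = 5.8250
Terminal payoffs V(N, i) = max(S_T - K, 0):
  V(4,0) = 9.517780; V(4,1) = 4.608136; V(4,2) = 0.960000; V(4,3) = 0.000000; V(4,4) = 0.000000
Backward induction: V(k, i) = exp(-r*dt) * [p * V(k+1, i) + (1-p) * V(k+1, i+1)]; then take max(V_cont, immediate exercise) for American.
  V(3,0) = exp(-r*dt) * [p*9.517780 + (1-p)*4.608136] = 6.958634; exercise = 6.881031; V(3,0) = max -> 6.958634
  V(3,1) = exp(-r*dt) * [p*4.608136 + (1-p)*0.960000] = 2.726489; exercise = 2.648886; V(3,1) = max -> 2.726489
  V(3,2) = exp(-r*dt) * [p*0.960000 + (1-p)*0.000000] = 0.466892; exercise = 0.000000; V(3,2) = max -> 0.466892
  V(3,3) = exp(-r*dt) * [p*0.000000 + (1-p)*0.000000] = 0.000000; exercise = 0.000000; V(3,3) = max -> 0.000000
  V(2,0) = exp(-r*dt) * [p*6.958634 + (1-p)*2.726489] = 4.762714; exercise = 4.608136; V(2,0) = max -> 4.762714
  V(2,1) = exp(-r*dt) * [p*2.726489 + (1-p)*0.466892] = 1.562061; exercise = 0.960000; V(2,1) = max -> 1.562061
  V(2,2) = exp(-r*dt) * [p*0.466892 + (1-p)*0.000000] = 0.227071; exercise = 0.000000; V(2,2) = max -> 0.227071
  V(1,0) = exp(-r*dt) * [p*4.762714 + (1-p)*1.562061] = 3.106047; exercise = 2.648886; V(1,0) = max -> 3.106047
  V(1,1) = exp(-r*dt) * [p*1.562061 + (1-p)*0.227071] = 0.874501; exercise = 0.000000; V(1,1) = max -> 0.874501
  V(0,0) = exp(-r*dt) * [p*3.106047 + (1-p)*0.874501] = 1.952729; exercise = 0.960000; V(0,0) = max -> 1.952729


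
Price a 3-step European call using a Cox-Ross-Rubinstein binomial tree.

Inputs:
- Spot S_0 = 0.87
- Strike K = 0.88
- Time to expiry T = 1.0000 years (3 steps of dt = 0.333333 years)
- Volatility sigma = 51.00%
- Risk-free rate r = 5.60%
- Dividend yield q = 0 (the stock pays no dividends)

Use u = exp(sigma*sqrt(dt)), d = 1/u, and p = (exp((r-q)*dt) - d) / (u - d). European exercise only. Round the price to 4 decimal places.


Answer: Price = V(0,0) = 0.2045

Derivation:
dt = T/N = 0.333333
u = exp(sigma*sqrt(dt)) = 1.342386; d = 1/u = 0.744942
p = (exp((r-q)*dt) - d) / (u - d) = 0.458453
Discount per step: exp(-r*dt) = 0.981506
Stock lattice S(k, i) with i counting down-moves:
  k=0: S(0,0) = 0.8700
  k=1: S(1,0) = 1.1679; S(1,1) = 0.6481
  k=2: S(2,0) = 1.5677; S(2,1) = 0.8700; S(2,2) = 0.4828
  k=3: S(3,0) = 2.1045; S(3,1) = 1.1679; S(3,2) = 0.6481; S(3,3) = 0.3597
Terminal payoffs V(N, i) = max(S_T - K, 0):
  V(3,0) = 1.224512; V(3,1) = 0.287876; V(3,2) = 0.000000; V(3,3) = 0.000000
Backward induction: V(k, i) = exp(-r*dt) * [p * V(k+1, i) + (1-p) * V(k+1, i+1)].
  V(2,0) = exp(-r*dt) * [p*1.224512 + (1-p)*0.287876] = 0.704014
  V(2,1) = exp(-r*dt) * [p*0.287876 + (1-p)*0.000000] = 0.129537
  V(2,2) = exp(-r*dt) * [p*0.000000 + (1-p)*0.000000] = 0.000000
  V(1,0) = exp(-r*dt) * [p*0.704014 + (1-p)*0.129537] = 0.385641
  V(1,1) = exp(-r*dt) * [p*0.129537 + (1-p)*0.000000] = 0.058288
  V(0,0) = exp(-r*dt) * [p*0.385641 + (1-p)*0.058288] = 0.204511


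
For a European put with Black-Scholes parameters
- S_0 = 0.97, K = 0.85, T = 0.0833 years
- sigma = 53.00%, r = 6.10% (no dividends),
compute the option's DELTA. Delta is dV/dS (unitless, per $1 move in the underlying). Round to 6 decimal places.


Answer: Delta = -0.165271

Derivation:
d1 = 0.9730222480; d2 = 0.8200550292
phi(d1) = 0.2484969566; exp(-qT) = 1.0000000000; exp(-rT) = 0.9949315880
N(-d1) = 0.1652711224
Delta = -exp(-qT) * N(-d1) = -1.0000000000 * 0.1652711224 = -0.165271


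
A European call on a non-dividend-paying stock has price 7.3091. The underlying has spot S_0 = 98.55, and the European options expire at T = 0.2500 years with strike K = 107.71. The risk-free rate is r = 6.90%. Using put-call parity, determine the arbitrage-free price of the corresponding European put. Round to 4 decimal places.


Put-call parity: C - P = S_0 * exp(-qT) - K * exp(-rT).
S_0 * exp(-qT) = 98.5500 * 1.00000000 = 98.55000000
K * exp(-rT) = 107.7100 * 0.98289793 = 105.86793598
P = C - S*exp(-qT) + K*exp(-rT)
P = 7.3091 - 98.55000000 + 105.86793598 = 14.6270

Answer: Put price = 14.6270


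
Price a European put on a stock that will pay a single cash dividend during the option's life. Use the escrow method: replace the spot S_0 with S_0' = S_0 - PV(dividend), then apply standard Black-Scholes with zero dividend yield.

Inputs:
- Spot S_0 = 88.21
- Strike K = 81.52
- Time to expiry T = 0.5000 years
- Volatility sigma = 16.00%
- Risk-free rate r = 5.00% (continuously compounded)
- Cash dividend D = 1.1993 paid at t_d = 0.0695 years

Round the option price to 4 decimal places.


PV(D) = D * exp(-r * t_d) = 1.1993 * 0.99653103 = 1.19513967
S_0' = S_0 - PV(D) = 88.2100 - 1.19513967 = 87.01486033
d1 = (ln(S_0'/K) + (r + sigma^2/2)*T) / (sigma*sqrt(T)) = 0.85410123
d2 = d1 - sigma*sqrt(T) = 0.74096415
exp(-rT) = 0.97530991
N(-d1) = 0.19652445; N(-d2) = 0.22935759
P = K * exp(-rT) * N(-d2) - S_0' * N(-d1) = 81.5200 * 0.97530991 * 0.22935759 - 87.01486033 * 0.19652445 = 1.1350

Answer: Price = 1.1350


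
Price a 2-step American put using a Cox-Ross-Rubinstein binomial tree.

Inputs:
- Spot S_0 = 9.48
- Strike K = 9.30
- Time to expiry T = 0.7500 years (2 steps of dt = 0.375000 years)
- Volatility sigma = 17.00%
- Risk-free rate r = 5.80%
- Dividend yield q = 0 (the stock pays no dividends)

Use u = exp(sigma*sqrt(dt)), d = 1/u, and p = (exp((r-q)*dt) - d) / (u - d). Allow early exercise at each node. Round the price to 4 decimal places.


Answer: Price = V(0,0) = 0.3116

Derivation:
dt = T/N = 0.375000
u = exp(sigma*sqrt(dt)) = 1.109715; d = 1/u = 0.901132
p = (exp((r-q)*dt) - d) / (u - d) = 0.579415
Discount per step: exp(-r*dt) = 0.978485
Stock lattice S(k, i) with i counting down-moves:
  k=0: S(0,0) = 9.4800
  k=1: S(1,0) = 10.5201; S(1,1) = 8.5427
  k=2: S(2,0) = 11.6743; S(2,1) = 9.4800; S(2,2) = 7.6981
Terminal payoffs V(N, i) = max(K - S_T, 0):
  V(2,0) = 0.000000; V(2,1) = 0.000000; V(2,2) = 1.601868
Backward induction: V(k, i) = exp(-r*dt) * [p * V(k+1, i) + (1-p) * V(k+1, i+1)]; then take max(V_cont, immediate exercise) for American.
  V(1,0) = exp(-r*dt) * [p*0.000000 + (1-p)*0.000000] = 0.000000; exercise = 0.000000; V(1,0) = max -> 0.000000
  V(1,1) = exp(-r*dt) * [p*0.000000 + (1-p)*1.601868] = 0.659226; exercise = 0.757267; V(1,1) = max -> 0.757267
  V(0,0) = exp(-r*dt) * [p*0.000000 + (1-p)*0.757267] = 0.311643; exercise = 0.000000; V(0,0) = max -> 0.311643


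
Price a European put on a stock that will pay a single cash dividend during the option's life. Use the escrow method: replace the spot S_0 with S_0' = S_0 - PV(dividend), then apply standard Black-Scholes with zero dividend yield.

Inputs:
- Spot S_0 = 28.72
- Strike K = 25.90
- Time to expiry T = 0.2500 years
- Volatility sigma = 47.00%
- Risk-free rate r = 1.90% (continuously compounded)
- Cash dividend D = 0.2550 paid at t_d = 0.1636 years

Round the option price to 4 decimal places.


PV(D) = D * exp(-r * t_d) = 0.2550 * 0.99689643 = 0.25420859
S_0' = S_0 - PV(D) = 28.7200 - 0.25420859 = 28.46579141
d1 = (ln(S_0'/K) + (r + sigma^2/2)*T) / (sigma*sqrt(T)) = 0.53967062
d2 = d1 - sigma*sqrt(T) = 0.30467062
exp(-rT) = 0.99526126
N(-d1) = 0.29471210; N(-d2) = 0.38030851
P = K * exp(-rT) * N(-d2) - S_0' * N(-d1) = 25.9000 * 0.99526126 * 0.38030851 - 28.46579141 * 0.29471210 = 1.4141

Answer: Price = 1.4141


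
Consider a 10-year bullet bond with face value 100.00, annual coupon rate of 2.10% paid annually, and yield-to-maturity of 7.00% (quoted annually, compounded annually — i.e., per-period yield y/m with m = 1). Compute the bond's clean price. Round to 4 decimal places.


Coupon per period c = face * coupon_rate / m = 2.100000
Periods per year m = 1; per-period yield y/m = 0.070000
Number of cashflows N = 10
Cashflows (t years, CF_t, discount factor 1/(1+y/m)^(m*t), PV):
  t = 1.0000: CF_t = 2.100000, DF = 0.934579, PV = 1.962617
  t = 2.0000: CF_t = 2.100000, DF = 0.873439, PV = 1.834221
  t = 3.0000: CF_t = 2.100000, DF = 0.816298, PV = 1.714226
  t = 4.0000: CF_t = 2.100000, DF = 0.762895, PV = 1.602080
  t = 5.0000: CF_t = 2.100000, DF = 0.712986, PV = 1.497271
  t = 6.0000: CF_t = 2.100000, DF = 0.666342, PV = 1.399319
  t = 7.0000: CF_t = 2.100000, DF = 0.622750, PV = 1.307774
  t = 8.0000: CF_t = 2.100000, DF = 0.582009, PV = 1.222219
  t = 9.0000: CF_t = 2.100000, DF = 0.543934, PV = 1.142261
  t = 10.0000: CF_t = 102.100000, DF = 0.508349, PV = 51.902463
Price P = sum_t PV_t = 65.584450

Answer: Price = 65.5845


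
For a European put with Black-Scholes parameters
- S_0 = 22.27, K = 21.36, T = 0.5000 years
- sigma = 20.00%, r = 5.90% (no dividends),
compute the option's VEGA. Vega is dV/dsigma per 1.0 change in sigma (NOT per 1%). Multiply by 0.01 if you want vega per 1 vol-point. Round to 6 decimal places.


Answer: Vega = 5.327112

Derivation:
d1 = 0.5743154311; d2 = 0.4328940749
phi(d1) = 0.3382880118; exp(-qT) = 1.0000000000; exp(-rT) = 0.9709308776
Vega = S * exp(-qT) * phi(d1) * sqrt(T) = 22.2700 * 1.0000000000 * 0.3382880118 * 0.7071067812 = 5.327112


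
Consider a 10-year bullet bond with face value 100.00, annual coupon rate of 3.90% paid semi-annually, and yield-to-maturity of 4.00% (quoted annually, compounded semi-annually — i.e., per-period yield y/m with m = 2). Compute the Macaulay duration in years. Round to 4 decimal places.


Coupon per period c = face * coupon_rate / m = 1.950000
Periods per year m = 2; per-period yield y/m = 0.020000
Number of cashflows N = 20
Cashflows (t years, CF_t, discount factor 1/(1+y/m)^(m*t), PV):
  t = 0.5000: CF_t = 1.950000, DF = 0.980392, PV = 1.911765
  t = 1.0000: CF_t = 1.950000, DF = 0.961169, PV = 1.874279
  t = 1.5000: CF_t = 1.950000, DF = 0.942322, PV = 1.837529
  t = 2.0000: CF_t = 1.950000, DF = 0.923845, PV = 1.801499
  t = 2.5000: CF_t = 1.950000, DF = 0.905731, PV = 1.766175
  t = 3.0000: CF_t = 1.950000, DF = 0.887971, PV = 1.731544
  t = 3.5000: CF_t = 1.950000, DF = 0.870560, PV = 1.697592
  t = 4.0000: CF_t = 1.950000, DF = 0.853490, PV = 1.664306
  t = 4.5000: CF_t = 1.950000, DF = 0.836755, PV = 1.631673
  t = 5.0000: CF_t = 1.950000, DF = 0.820348, PV = 1.599679
  t = 5.5000: CF_t = 1.950000, DF = 0.804263, PV = 1.568313
  t = 6.0000: CF_t = 1.950000, DF = 0.788493, PV = 1.537562
  t = 6.5000: CF_t = 1.950000, DF = 0.773033, PV = 1.507413
  t = 7.0000: CF_t = 1.950000, DF = 0.757875, PV = 1.477856
  t = 7.5000: CF_t = 1.950000, DF = 0.743015, PV = 1.448879
  t = 8.0000: CF_t = 1.950000, DF = 0.728446, PV = 1.420469
  t = 8.5000: CF_t = 1.950000, DF = 0.714163, PV = 1.392617
  t = 9.0000: CF_t = 1.950000, DF = 0.700159, PV = 1.365311
  t = 9.5000: CF_t = 1.950000, DF = 0.686431, PV = 1.338540
  t = 10.0000: CF_t = 101.950000, DF = 0.672971, PV = 68.609427
Price P = sum_t PV_t = 99.182428
Macaulay numerator sum_t t * PV_t:
  t * PV_t at t = 0.5000: 0.955882
  t * PV_t at t = 1.0000: 1.874279
  t * PV_t at t = 1.5000: 2.756293
  t * PV_t at t = 2.0000: 3.602997
  t * PV_t at t = 2.5000: 4.415438
  t * PV_t at t = 3.0000: 5.194633
  t * PV_t at t = 3.5000: 5.941573
  t * PV_t at t = 4.0000: 6.657225
  t * PV_t at t = 4.5000: 7.342527
  t * PV_t at t = 5.0000: 7.998396
  t * PV_t at t = 5.5000: 8.625721
  t * PV_t at t = 6.0000: 9.225370
  t * PV_t at t = 6.5000: 9.798187
  t * PV_t at t = 7.0000: 10.344994
  t * PV_t at t = 7.5000: 10.866590
  t * PV_t at t = 8.0000: 11.363755
  t * PV_t at t = 8.5000: 11.837244
  t * PV_t at t = 9.0000: 12.287797
  t * PV_t at t = 9.5000: 12.716130
  t * PV_t at t = 10.0000: 686.094274
Macaulay duration D = (sum_t t * PV_t) / P = 829.899306 / 99.182428 = 8.367403

Answer: Macaulay duration = 8.3674 years


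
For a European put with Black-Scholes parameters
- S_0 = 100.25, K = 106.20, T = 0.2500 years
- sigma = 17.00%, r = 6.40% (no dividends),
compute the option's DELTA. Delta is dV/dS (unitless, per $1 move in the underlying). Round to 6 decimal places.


d1 = -0.4475828544; d2 = -0.5325828544
phi(d1) = 0.3609182722; exp(-qT) = 1.0000000000; exp(-rT) = 0.9841273201
N(-d1) = 0.6727728603
Delta = -exp(-qT) * N(-d1) = -1.0000000000 * 0.6727728603 = -0.672773

Answer: Delta = -0.672773


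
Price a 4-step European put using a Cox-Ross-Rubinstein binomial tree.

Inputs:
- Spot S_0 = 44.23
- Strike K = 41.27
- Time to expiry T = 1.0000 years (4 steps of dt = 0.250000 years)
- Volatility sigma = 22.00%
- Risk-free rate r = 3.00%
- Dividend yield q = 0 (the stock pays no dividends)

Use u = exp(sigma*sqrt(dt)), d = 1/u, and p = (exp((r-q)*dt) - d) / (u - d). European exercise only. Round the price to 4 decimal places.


dt = T/N = 0.250000
u = exp(sigma*sqrt(dt)) = 1.116278; d = 1/u = 0.895834
p = (exp((r-q)*dt) - d) / (u - d) = 0.506678
Discount per step: exp(-r*dt) = 0.992528
Stock lattice S(k, i) with i counting down-moves:
  k=0: S(0,0) = 44.2300
  k=1: S(1,0) = 49.3730; S(1,1) = 39.6227
  k=2: S(2,0) = 55.1140; S(2,1) = 44.2300; S(2,2) = 35.4954
  k=3: S(3,0) = 61.5225; S(3,1) = 49.3730; S(3,2) = 39.6227; S(3,3) = 31.7980
  k=4: S(4,0) = 68.6762; S(4,1) = 55.1140; S(4,2) = 44.2300; S(4,3) = 35.4954; S(4,4) = 28.4857
Terminal payoffs V(N, i) = max(K - S_T, 0):
  V(4,0) = 0.000000; V(4,1) = 0.000000; V(4,2) = 0.000000; V(4,3) = 5.774594; V(4,4) = 12.784269
Backward induction: V(k, i) = exp(-r*dt) * [p * V(k+1, i) + (1-p) * V(k+1, i+1)].
  V(3,0) = exp(-r*dt) * [p*0.000000 + (1-p)*0.000000] = 0.000000
  V(3,1) = exp(-r*dt) * [p*0.000000 + (1-p)*0.000000] = 0.000000
  V(3,2) = exp(-r*dt) * [p*0.000000 + (1-p)*5.774594] = 2.827449
  V(3,3) = exp(-r*dt) * [p*5.774594 + (1-p)*12.784269] = 9.163636
  V(2,0) = exp(-r*dt) * [p*0.000000 + (1-p)*0.000000] = 0.000000
  V(2,1) = exp(-r*dt) * [p*0.000000 + (1-p)*2.827449] = 1.384421
  V(2,2) = exp(-r*dt) * [p*2.827449 + (1-p)*9.163636] = 5.908748
  V(1,0) = exp(-r*dt) * [p*0.000000 + (1-p)*1.384421] = 0.677863
  V(1,1) = exp(-r*dt) * [p*1.384421 + (1-p)*5.908748] = 3.589351
  V(0,0) = exp(-r*dt) * [p*0.677863 + (1-p)*3.589351] = 2.098367

Answer: Price = V(0,0) = 2.0984
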